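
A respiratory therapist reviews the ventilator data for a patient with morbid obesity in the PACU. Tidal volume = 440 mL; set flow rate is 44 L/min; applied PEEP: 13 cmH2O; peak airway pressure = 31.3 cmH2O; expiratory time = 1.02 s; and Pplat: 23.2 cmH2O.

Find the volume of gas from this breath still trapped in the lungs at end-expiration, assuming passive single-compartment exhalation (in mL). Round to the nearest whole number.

Flow: 44 L/min ÷ 60 = 0.7333 L/s.
R = (PIP − Pplat)/V̇ = (31.3 − 23.2) / 0.7333 = 8.1/0.7333 = 11.046 cmH2O·s/L.
C = Vt/(Pplat − PEEP) = 440.0 / (23.2 − 13) = 440.0/10.2 = 43.137 mL/cmH2O.
τ = R × C = 11.046 × 0.04314 L/cmH2O = 0.4765 s.
Fraction remaining = e^(−Te/τ) = e^(−1.02/0.4765) = 0.1176.
Trapped volume = 440.0 × 0.1176 = 51.744 mL.

52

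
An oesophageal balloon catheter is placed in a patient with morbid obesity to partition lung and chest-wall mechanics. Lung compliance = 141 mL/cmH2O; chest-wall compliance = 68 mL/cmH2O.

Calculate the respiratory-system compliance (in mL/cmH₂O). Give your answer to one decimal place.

45.9

Lung and chest wall are elastances in series: 1/Crs = 1/CL + 1/Ccw.
1/Crs = 1/141 + 1/68 = 0.0218.
Crs = 45.872 mL/cmH2O.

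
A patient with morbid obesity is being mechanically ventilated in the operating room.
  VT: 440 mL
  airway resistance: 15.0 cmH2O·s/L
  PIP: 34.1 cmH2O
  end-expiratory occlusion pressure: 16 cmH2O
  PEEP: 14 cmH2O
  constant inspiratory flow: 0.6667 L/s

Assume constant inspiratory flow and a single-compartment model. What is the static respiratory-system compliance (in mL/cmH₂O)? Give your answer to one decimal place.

54.3

Total PEEP = 16 cmH2O (set 14 + intrinsic 2); this is the baseline alveolar pressure.
Equation of motion (constant flow): PIP = Vt/C + R·V̇ + PEEP.
Vt/C = PIP − R·V̇ − PEEP = 34.1 − 15.0×0.6667 − 16 = 34.1 − 10.001 − 16 = 8.099 cmH2O.
C = Vt / 8.099 = 440 / 8.099 = 54.328 mL/cmH2O.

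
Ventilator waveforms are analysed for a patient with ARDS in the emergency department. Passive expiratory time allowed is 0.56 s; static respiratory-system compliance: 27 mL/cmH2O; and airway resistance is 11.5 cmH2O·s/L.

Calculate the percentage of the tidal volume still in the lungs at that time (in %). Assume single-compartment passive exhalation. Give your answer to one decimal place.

16.5

τ = R × C = 11.5 × 27 mL/cmH2O = 11.5 × 0.027 L/cmH2O = 0.3105 s.
Passive exhalation: V(t)/V₀ = e^(−t/τ) = e^(−0.56/0.3105) = 0.1647.
Fraction remaining = 0.1647 → 16.47%.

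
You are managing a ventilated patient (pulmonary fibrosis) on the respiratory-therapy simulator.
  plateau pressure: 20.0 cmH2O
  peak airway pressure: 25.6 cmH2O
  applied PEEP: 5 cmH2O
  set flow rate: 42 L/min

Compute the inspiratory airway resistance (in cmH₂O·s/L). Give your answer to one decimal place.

8.0

Flow: 42 L/min ÷ 60 = 0.7 L/s.
Raw = (PIP − Pplat) / flow = (25.6 − 20.0) / 0.7 = 5.6 / 0.7 = 8.0 cmH2O·s/L.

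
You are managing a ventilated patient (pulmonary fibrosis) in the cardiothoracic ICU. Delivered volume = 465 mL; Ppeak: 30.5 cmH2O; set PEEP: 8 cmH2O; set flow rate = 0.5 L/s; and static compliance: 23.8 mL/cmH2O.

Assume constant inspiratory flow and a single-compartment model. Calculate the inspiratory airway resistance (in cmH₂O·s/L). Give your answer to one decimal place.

Equation of motion (constant flow): PIP = Vt/C + R·V̇ + PEEP.
R·V̇ = PIP − Vt/C − PEEP = 30.5 − 465/23.8 − 8 = 30.5 − 19.538 − 8 = 2.962 cmH2O.
R = 2.962 / 0.5 = 5.924 cmH2O·s/L.

5.9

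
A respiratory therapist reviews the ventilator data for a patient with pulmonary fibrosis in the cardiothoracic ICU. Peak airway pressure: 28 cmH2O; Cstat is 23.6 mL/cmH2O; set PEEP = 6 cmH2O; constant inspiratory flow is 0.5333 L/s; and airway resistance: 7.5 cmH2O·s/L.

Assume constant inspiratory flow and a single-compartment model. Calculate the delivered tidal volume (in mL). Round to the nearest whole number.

425

Equation of motion (constant flow): PIP = Vt/C + R·V̇ + PEEP.
Vt/C = PIP − R·V̇ − PEEP = 28 − 4.0 − 6 = 18.0 cmH2O.
Vt = C × 18.0 = 23.6 × 18.0 = 424.8 mL.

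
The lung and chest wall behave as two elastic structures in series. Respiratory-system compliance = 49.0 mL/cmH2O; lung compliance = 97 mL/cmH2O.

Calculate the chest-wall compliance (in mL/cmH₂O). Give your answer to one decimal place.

1/Ccw = 1/Crs − 1/CL.
1/Ccw = 1/49.0 − 1/97 = 0.0101.
Ccw = 99.01 mL/cmH2O.

99.0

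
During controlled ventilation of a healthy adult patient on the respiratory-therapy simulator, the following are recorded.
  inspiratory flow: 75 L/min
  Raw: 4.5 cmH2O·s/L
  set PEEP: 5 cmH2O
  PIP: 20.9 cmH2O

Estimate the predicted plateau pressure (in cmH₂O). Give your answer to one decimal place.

Flow: 75 L/min ÷ 60 = 1.25 L/s.
Pplat = PIP − Raw × flow = 20.9 − 4.5 × 1.25 = 20.9 − 5.625 = 15.275 cmH2O.

15.3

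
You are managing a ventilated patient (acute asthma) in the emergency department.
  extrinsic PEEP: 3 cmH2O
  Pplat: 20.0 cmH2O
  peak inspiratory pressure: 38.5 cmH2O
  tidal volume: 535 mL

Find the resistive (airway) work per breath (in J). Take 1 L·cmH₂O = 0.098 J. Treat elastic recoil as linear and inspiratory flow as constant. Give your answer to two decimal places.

With constant inspiratory flow the resistive pressure is constant at PIP − Pplat = 38.5 − 20.0 = 18.5 cmH2O, so resistive work = 18.5 × 0.535 = 9.898 L·cmH2O.
× 0.098 J/(L·cmH2O) → 0.97 J.

0.97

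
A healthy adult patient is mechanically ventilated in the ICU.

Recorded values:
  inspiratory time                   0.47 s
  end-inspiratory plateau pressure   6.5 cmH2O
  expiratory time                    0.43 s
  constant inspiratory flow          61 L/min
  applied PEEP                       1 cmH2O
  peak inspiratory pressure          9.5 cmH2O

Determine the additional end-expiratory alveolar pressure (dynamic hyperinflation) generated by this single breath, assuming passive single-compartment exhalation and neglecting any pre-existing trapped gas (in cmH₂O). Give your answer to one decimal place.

1.0

Flow: 61 L/min ÷ 60 = 1.0167 L/s.
Vt = flow × Ti = 1.0167 L/s × 0.47 s × 1000 mL/L = 477.85 mL.
R = (PIP − Pplat)/V̇ = (9.5 − 6.5) / 1.0167 = 3.0/1.0167 = 2.951 cmH2O·s/L.
C = Vt/(Pplat − PEEP) = 477.85 / (6.5 − 1) = 477.85/5.5 = 86.882 mL/cmH2O.
τ = R × C = 2.951 × 0.08688 L/cmH2O = 0.2564 s.
Fraction remaining = e^(−Te/τ) = e^(−0.43/0.2564) = 0.1869; trapped volume = 477.85 × 0.1869 = 89.31 mL.
Additional alveolar pressure from trapping ≈ V_trapped / C = 89.31 / 86.882 = 1.028 cmH2O.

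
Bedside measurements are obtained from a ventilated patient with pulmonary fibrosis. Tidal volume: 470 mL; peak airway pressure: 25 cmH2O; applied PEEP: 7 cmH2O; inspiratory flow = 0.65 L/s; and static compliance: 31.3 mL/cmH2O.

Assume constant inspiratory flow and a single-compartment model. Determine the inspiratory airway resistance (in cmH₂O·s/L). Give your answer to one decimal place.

4.6

Equation of motion (constant flow): PIP = Vt/C + R·V̇ + PEEP.
R·V̇ = PIP − Vt/C − PEEP = 25 − 470/31.3 − 7 = 25 − 15.016 − 7 = 2.984 cmH2O.
R = 2.984 / 0.65 = 4.591 cmH2O·s/L.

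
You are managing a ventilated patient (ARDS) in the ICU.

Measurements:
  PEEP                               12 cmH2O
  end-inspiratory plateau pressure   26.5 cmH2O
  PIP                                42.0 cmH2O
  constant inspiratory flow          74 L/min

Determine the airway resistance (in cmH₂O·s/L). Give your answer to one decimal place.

Flow: 74 L/min ÷ 60 = 1.2333 L/s.
Raw = (PIP − Pplat) / flow = (42.0 − 26.5) / 1.2333 = 15.5 / 1.2333 = 12.568 cmH2O·s/L.

12.6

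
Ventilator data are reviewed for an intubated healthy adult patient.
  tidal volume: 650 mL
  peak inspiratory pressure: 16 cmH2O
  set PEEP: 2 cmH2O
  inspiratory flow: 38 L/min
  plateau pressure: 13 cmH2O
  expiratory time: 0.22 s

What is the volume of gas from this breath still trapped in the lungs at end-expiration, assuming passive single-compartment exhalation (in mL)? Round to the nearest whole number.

296

Flow: 38 L/min ÷ 60 = 0.6333 L/s.
R = (PIP − Pplat)/V̇ = (16 − 13) / 0.6333 = 3.0/0.6333 = 4.737 cmH2O·s/L.
C = Vt/(Pplat − PEEP) = 650.0 / (13 − 2) = 650.0/11.0 = 59.091 mL/cmH2O.
τ = R × C = 4.737 × 0.05909 L/cmH2O = 0.2799 s.
Fraction remaining = e^(−Te/τ) = e^(−0.22/0.2799) = 0.4557.
Trapped volume = 650.0 × 0.4557 = 296.21 mL.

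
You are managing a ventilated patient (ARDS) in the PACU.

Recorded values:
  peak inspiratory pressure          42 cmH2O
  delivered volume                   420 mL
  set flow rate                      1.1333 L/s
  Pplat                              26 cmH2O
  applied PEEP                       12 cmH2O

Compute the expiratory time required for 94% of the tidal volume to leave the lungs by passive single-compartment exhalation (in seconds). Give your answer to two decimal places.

1.19

R = (PIP − Pplat)/V̇ = (42 − 26) / 1.1333 = 16.0/1.1333 = 14.118 cmH2O·s/L.
C = Vt/(Pplat − PEEP) = 420.0 / (26 − 12) = 420.0/14.0 = 30.0 mL/cmH2O.
τ = R × C = 14.118 × 0.03 L/cmH2O = 0.4235 s.
t = −τ·ln(1 − 0.94) = −0.4235·ln(0.06) = 1.191 s.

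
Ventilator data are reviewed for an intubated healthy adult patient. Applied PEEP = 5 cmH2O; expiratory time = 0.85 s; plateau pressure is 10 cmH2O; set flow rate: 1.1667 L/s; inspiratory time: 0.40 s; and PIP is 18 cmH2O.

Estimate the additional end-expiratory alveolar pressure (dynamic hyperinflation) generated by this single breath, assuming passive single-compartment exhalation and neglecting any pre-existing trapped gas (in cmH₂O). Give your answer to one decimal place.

Vt = flow × Ti = 1.1667 L/s × 0.40 s × 1000 mL/L = 466.68 mL.
R = (PIP − Pplat)/V̇ = (18 − 10) / 1.1667 = 8.0/1.1667 = 6.857 cmH2O·s/L.
C = Vt/(Pplat − PEEP) = 466.68 / (10 − 5) = 466.68/5.0 = 93.336 mL/cmH2O.
τ = R × C = 6.857 × 0.09334 L/cmH2O = 0.64 s.
Fraction remaining = e^(−Te/τ) = e^(−0.85/0.64) = 0.265; trapped volume = 466.68 × 0.265 = 123.67 mL.
Additional alveolar pressure from trapping ≈ V_trapped / C = 123.67 / 93.336 = 1.325 cmH2O.

1.3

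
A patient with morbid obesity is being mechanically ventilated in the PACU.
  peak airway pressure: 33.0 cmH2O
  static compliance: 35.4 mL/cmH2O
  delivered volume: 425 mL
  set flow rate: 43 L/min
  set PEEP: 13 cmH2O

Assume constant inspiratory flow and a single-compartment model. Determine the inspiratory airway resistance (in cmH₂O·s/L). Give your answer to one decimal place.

Flow: 43 L/min ÷ 60 = 0.7167 L/s.
Equation of motion (constant flow): PIP = Vt/C + R·V̇ + PEEP.
R·V̇ = PIP − Vt/C − PEEP = 33.0 − 425/35.4 − 13 = 33.0 − 12.006 − 13 = 7.994 cmH2O.
R = 7.994 / 0.7167 = 11.154 cmH2O·s/L.

11.2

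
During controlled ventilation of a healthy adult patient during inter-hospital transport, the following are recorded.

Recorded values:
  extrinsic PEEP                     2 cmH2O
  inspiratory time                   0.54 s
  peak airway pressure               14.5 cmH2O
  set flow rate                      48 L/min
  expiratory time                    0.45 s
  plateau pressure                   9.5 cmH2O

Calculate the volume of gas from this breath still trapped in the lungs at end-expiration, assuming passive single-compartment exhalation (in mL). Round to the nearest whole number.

Flow: 48 L/min ÷ 60 = 0.8 L/s.
Vt = flow × Ti = 0.8 L/s × 0.54 s × 1000 mL/L = 432.0 mL.
R = (PIP − Pplat)/V̇ = (14.5 − 9.5) / 0.8 = 5.0/0.8 = 6.25 cmH2O·s/L.
C = Vt/(Pplat − PEEP) = 432.0 / (9.5 − 2) = 432.0/7.5 = 57.6 mL/cmH2O.
τ = R × C = 6.25 × 0.0576 L/cmH2O = 0.36 s.
Fraction remaining = e^(−Te/τ) = e^(−0.45/0.36) = 0.2865.
Trapped volume = 432.0 × 0.2865 = 123.77 mL.

124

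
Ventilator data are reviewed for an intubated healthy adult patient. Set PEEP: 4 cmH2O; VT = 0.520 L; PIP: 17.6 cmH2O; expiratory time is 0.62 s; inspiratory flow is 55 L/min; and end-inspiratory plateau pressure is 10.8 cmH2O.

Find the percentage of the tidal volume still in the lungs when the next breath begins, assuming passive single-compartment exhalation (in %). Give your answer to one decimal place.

Flow: 55 L/min ÷ 60 = 0.9167 L/s.
R = (PIP − Pplat)/V̇ = (17.6 − 10.8) / 0.9167 = 6.8/0.9167 = 7.418 cmH2O·s/L.
C = Vt/(Pplat − PEEP) = 520.0 / (10.8 − 4) = 520.0/6.8 = 76.471 mL/cmH2O.
τ = R × C = 7.418 × 0.07647 L/cmH2O = 0.5673 s.
Fraction remaining at end-expiration = e^(−Te/τ) = e^(−0.62/0.5673) = 0.3352 → 33.52%.

33.5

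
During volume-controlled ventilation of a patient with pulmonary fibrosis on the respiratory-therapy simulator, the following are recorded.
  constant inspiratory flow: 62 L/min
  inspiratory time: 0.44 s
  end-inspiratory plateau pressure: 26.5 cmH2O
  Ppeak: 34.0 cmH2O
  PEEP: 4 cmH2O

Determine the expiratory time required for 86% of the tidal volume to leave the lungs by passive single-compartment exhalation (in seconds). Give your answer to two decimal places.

Flow: 62 L/min ÷ 60 = 1.0333 L/s.
Vt = flow × Ti = 1.0333 L/s × 0.44 s × 1000 mL/L = 454.65 mL.
R = (PIP − Pplat)/V̇ = (34.0 − 26.5) / 1.0333 = 7.5/1.0333 = 7.258 cmH2O·s/L.
C = Vt/(Pplat − PEEP) = 454.65 / (26.5 − 4) = 454.65/22.5 = 20.207 mL/cmH2O.
τ = R × C = 7.258 × 0.02021 L/cmH2O = 0.1467 s.
t = −τ·ln(1 − 0.86) = −0.1467·ln(0.14) = 0.2884 s.

0.29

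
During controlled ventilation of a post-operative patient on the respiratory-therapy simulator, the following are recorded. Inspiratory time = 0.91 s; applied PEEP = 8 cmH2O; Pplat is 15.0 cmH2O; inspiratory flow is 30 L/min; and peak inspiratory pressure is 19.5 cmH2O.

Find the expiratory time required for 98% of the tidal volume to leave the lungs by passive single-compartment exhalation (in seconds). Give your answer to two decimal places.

Flow: 30 L/min ÷ 60 = 0.5 L/s.
Vt = flow × Ti = 0.5 L/s × 0.91 s × 1000 mL/L = 455.0 mL.
R = (PIP − Pplat)/V̇ = (19.5 − 15.0) / 0.5 = 4.5/0.5 = 9.0 cmH2O·s/L.
C = Vt/(Pplat − PEEP) = 455.0 / (15.0 − 8) = 455.0/7.0 = 65.0 mL/cmH2O.
τ = R × C = 9.0 × 0.065 L/cmH2O = 0.585 s.
t = −τ·ln(1 − 0.98) = −0.585·ln(0.02) = 2.289 s.

2.29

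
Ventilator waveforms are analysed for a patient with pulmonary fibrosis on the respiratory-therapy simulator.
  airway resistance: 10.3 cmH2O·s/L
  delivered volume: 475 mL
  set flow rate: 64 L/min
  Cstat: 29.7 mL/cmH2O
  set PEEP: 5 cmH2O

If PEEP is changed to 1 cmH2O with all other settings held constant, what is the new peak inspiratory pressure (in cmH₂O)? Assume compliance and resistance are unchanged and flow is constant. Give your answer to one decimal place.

Flow: 64 L/min ÷ 60 = 1.0667 L/s.
PIP = Vt/C + R·V̇ + PEEP (constant-flow equation of motion).
Only the baseline term changes: ΔPIP = ΔPEEP = 1 − 5 = -4.0 cmH2O.
Original PIP = 475/29.7 + 10.3×1.0667 + 5 = 31.98 cmH2O; new PIP = 31.98 + (-4.0) = 27.98 cmH2O.

28.0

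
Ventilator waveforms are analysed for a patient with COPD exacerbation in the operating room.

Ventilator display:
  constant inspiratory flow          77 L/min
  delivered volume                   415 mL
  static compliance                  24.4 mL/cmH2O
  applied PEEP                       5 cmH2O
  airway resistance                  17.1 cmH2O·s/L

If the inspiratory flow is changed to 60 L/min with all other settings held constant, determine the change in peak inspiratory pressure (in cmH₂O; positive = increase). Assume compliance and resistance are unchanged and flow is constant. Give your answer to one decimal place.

-4.8

Flow: 77 L/min ÷ 60 = 1.2833 L/s.
New flow: 60 L/min ÷ 60 = 1 L/s.
PIP = Vt/C + R·V̇ + PEEP (constant-flow equation of motion).
Only the resistive term changes: ΔPIP = R × ΔV̇ = 17.1 × (1 − 1.2833) = 17.1 × -0.2833 = -4.844 cmH2O.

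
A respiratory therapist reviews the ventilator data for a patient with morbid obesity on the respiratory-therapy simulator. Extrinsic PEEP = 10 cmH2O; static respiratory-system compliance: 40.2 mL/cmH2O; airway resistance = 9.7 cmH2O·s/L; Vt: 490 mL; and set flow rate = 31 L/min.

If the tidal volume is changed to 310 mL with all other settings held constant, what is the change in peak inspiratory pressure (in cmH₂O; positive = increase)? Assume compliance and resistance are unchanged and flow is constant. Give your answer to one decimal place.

PIP = Vt/C + R·V̇ + PEEP (constant-flow equation of motion).
Only the elastic term changes: ΔPIP = ΔVt / C = (310 − 490) / 40.2 = -4.478 cmH2O.

-4.5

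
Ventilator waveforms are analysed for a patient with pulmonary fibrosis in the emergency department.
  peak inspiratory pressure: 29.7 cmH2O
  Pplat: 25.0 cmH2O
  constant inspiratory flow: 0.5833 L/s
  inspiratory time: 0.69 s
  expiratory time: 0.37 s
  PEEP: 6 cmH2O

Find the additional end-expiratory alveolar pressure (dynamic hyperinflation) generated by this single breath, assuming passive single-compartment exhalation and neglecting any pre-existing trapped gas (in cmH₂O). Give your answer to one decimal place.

2.2

Vt = flow × Ti = 0.5833 L/s × 0.69 s × 1000 mL/L = 402.48 mL.
R = (PIP − Pplat)/V̇ = (29.7 − 25.0) / 0.5833 = 4.7/0.5833 = 8.058 cmH2O·s/L.
C = Vt/(Pplat − PEEP) = 402.48 / (25.0 − 6) = 402.48/19.0 = 21.183 mL/cmH2O.
τ = R × C = 8.058 × 0.02118 L/cmH2O = 0.1707 s.
Fraction remaining = e^(−Te/τ) = e^(−0.37/0.1707) = 0.1145; trapped volume = 402.48 × 0.1145 = 46.084 mL.
Additional alveolar pressure from trapping ≈ V_trapped / C = 46.084 / 21.183 = 2.176 cmH2O.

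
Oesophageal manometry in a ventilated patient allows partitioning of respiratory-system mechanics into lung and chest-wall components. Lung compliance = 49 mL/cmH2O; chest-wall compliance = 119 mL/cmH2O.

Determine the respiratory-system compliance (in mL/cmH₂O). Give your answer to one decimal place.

34.7

Lung and chest wall are elastances in series: 1/Crs = 1/CL + 1/Ccw.
1/Crs = 1/49 + 1/119 = 0.02881.
Crs = 34.71 mL/cmH2O.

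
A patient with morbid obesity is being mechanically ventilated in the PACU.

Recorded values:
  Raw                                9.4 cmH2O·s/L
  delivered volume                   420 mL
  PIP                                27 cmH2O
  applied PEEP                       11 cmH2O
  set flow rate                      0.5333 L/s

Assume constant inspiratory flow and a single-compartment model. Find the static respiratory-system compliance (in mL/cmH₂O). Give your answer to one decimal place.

38.2

Equation of motion (constant flow): PIP = Vt/C + R·V̇ + PEEP.
Vt/C = PIP − R·V̇ − PEEP = 27 − 9.4×0.5333 − 11 = 27 − 5.013 − 11 = 10.987 cmH2O.
C = Vt / 10.987 = 420 / 10.987 = 38.227 mL/cmH2O.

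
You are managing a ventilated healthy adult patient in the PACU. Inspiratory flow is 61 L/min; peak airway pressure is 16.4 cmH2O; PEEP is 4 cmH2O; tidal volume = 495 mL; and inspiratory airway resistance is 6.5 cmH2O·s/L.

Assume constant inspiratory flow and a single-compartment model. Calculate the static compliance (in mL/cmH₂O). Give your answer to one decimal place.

85.5

Flow: 61 L/min ÷ 60 = 1.0167 L/s.
Equation of motion (constant flow): PIP = Vt/C + R·V̇ + PEEP.
Vt/C = PIP − R·V̇ − PEEP = 16.4 − 6.5×1.0167 − 4 = 16.4 − 6.609 − 4 = 5.791 cmH2O.
C = Vt / 5.791 = 495 / 5.791 = 85.477 mL/cmH2O.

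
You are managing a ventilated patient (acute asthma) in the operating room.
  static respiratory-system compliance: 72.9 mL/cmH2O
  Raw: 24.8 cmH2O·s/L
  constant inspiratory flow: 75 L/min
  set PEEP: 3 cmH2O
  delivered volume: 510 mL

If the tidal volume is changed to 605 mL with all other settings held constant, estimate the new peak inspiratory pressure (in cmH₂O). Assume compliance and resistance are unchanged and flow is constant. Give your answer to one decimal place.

Flow: 75 L/min ÷ 60 = 1.25 L/s.
PIP = Vt/C + R·V̇ + PEEP (constant-flow equation of motion).
Only the elastic term changes: ΔPIP = ΔVt / C = (605 − 510) / 72.9 = 1.303 cmH2O.
Original PIP = 510/72.9 + 24.8×1.25 + 3 = 40.996 cmH2O; new PIP = 40.996 + (1.303) = 42.299 cmH2O.

42.3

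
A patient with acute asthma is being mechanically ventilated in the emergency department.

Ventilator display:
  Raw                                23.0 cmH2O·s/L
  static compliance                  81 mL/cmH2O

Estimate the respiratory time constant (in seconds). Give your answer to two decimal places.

τ = R × C = 23.0 × 81 mL/cmH2O = 23.0 × 0.081 L/cmH2O = 1.863 s.

1.86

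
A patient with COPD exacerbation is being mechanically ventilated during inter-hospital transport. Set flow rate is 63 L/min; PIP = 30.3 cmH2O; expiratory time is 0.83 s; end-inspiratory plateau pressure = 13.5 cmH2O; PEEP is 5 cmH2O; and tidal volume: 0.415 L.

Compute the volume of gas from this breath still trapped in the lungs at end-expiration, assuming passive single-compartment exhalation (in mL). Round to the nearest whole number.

Flow: 63 L/min ÷ 60 = 1.05 L/s.
R = (PIP − Pplat)/V̇ = (30.3 − 13.5) / 1.05 = 16.8/1.05 = 16.0 cmH2O·s/L.
C = Vt/(Pplat − PEEP) = 415.0 / (13.5 − 5) = 415.0/8.5 = 48.824 mL/cmH2O.
τ = R × C = 16.0 × 0.04882 L/cmH2O = 0.7811 s.
Fraction remaining = e^(−Te/τ) = e^(−0.83/0.7811) = 0.3456.
Trapped volume = 415.0 × 0.3456 = 143.42 mL.

143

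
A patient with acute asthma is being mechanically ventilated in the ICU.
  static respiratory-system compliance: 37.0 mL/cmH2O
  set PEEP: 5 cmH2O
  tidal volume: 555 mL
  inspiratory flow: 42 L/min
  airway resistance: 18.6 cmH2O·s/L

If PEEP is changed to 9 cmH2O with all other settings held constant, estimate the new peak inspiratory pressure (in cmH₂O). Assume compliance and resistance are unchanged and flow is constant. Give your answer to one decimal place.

37.0

Flow: 42 L/min ÷ 60 = 0.7 L/s.
PIP = Vt/C + R·V̇ + PEEP (constant-flow equation of motion).
Only the baseline term changes: ΔPIP = ΔPEEP = 9 − 5 = 4.0 cmH2O.
Original PIP = 555/37.0 + 18.6×0.7 + 5 = 33.02 cmH2O; new PIP = 33.02 + (4.0) = 37.02 cmH2O.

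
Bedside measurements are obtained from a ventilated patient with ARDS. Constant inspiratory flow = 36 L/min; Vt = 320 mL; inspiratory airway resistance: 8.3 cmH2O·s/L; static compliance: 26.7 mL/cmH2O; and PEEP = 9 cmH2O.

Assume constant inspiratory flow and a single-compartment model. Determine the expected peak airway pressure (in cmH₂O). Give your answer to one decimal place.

Flow: 36 L/min ÷ 60 = 0.6 L/s.
Equation of motion (constant flow): PIP = Vt/C + R·V̇ + PEEP.
PIP = 320/26.7 + 8.3×0.6 + 9 = 11.985 + 4.98 + 9 = 25.965 cmH2O.

26.0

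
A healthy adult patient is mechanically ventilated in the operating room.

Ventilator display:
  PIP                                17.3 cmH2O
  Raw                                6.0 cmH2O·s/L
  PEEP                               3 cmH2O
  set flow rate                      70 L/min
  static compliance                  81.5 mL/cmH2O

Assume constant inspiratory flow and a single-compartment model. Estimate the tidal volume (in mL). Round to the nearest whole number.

Flow: 70 L/min ÷ 60 = 1.1667 L/s.
Equation of motion (constant flow): PIP = Vt/C + R·V̇ + PEEP.
Vt/C = PIP − R·V̇ − PEEP = 17.3 − 7.0 − 3 = 7.3 cmH2O.
Vt = C × 7.3 = 81.5 × 7.3 = 594.95 mL.

595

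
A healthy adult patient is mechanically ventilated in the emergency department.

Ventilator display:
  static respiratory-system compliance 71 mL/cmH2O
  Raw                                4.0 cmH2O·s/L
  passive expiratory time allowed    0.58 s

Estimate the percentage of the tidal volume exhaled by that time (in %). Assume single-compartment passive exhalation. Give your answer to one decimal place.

τ = R × C = 4.0 × 71 mL/cmH2O = 4.0 × 0.071 L/cmH2O = 0.284 s.
Passive exhalation: V(t)/V₀ = e^(−t/τ) = e^(−0.58/0.284) = 0.1297.
Fraction exhaled = 1 − 0.1297 = 0.8703 → 87.03%.

87.0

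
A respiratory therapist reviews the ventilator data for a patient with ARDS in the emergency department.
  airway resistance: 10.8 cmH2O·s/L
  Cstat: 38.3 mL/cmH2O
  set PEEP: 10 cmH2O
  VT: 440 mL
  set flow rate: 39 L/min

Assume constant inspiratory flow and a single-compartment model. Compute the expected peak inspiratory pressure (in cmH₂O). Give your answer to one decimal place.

28.5

Flow: 39 L/min ÷ 60 = 0.65 L/s.
Equation of motion (constant flow): PIP = Vt/C + R·V̇ + PEEP.
PIP = 440/38.3 + 10.8×0.65 + 10 = 11.488 + 7.02 + 10 = 28.508 cmH2O.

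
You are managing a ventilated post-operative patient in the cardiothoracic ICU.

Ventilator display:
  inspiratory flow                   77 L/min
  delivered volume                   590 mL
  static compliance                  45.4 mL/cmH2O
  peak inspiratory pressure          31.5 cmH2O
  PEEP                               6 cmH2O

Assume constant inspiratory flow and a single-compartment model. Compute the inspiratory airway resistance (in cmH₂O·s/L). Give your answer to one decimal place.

Flow: 77 L/min ÷ 60 = 1.2833 L/s.
Equation of motion (constant flow): PIP = Vt/C + R·V̇ + PEEP.
R·V̇ = PIP − Vt/C − PEEP = 31.5 − 590/45.4 − 6 = 31.5 − 12.996 − 6 = 12.504 cmH2O.
R = 12.504 / 1.2833 = 9.744 cmH2O·s/L.

9.7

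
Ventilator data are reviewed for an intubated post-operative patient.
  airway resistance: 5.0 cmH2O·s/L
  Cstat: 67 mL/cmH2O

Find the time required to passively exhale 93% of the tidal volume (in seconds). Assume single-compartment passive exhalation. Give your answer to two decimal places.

τ = R × C = 5.0 × 67 mL/cmH2O = 5.0 × 0.067 L/cmH2O = 0.335 s.
Exhaled fraction f = 1 − e^(−t/τ) → t = −τ·ln(1 − f) = −0.335·ln(0.07) = 0.8909 s.

0.89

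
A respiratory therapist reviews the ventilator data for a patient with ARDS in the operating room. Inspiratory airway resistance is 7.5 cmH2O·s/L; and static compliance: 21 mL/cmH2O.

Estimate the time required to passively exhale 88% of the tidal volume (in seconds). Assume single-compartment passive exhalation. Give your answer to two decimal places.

0.33

τ = R × C = 7.5 × 21 mL/cmH2O = 7.5 × 0.021 L/cmH2O = 0.1575 s.
Exhaled fraction f = 1 − e^(−t/τ) → t = −τ·ln(1 − f) = −0.1575·ln(0.12) = 0.3339 s.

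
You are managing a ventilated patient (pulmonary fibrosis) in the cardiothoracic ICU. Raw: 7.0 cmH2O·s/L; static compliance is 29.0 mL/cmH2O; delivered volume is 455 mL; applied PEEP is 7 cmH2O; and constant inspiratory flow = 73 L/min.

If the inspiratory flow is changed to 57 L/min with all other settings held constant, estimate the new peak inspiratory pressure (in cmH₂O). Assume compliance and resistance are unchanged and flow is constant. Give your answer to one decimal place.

Flow: 73 L/min ÷ 60 = 1.2167 L/s.
New flow: 57 L/min ÷ 60 = 0.95 L/s.
PIP = Vt/C + R·V̇ + PEEP (constant-flow equation of motion).
Only the resistive term changes: ΔPIP = R × ΔV̇ = 7.0 × (0.95 − 1.2167) = 7.0 × -0.2667 = -1.867 cmH2O.
Original PIP = 455/29.0 + 7.0×1.2167 + 7 = 31.207 cmH2O; new PIP = 31.207 + (-1.867) = 29.34 cmH2O.

29.3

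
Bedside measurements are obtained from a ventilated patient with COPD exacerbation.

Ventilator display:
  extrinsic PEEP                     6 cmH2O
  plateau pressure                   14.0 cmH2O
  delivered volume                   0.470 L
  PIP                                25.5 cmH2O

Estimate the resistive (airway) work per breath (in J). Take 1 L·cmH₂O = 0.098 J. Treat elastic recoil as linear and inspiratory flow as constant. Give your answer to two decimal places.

With constant inspiratory flow the resistive pressure is constant at PIP − Pplat = 25.5 − 14.0 = 11.5 cmH2O, so resistive work = 11.5 × 0.470 = 5.405 L·cmH2O.
× 0.098 J/(L·cmH2O) → 0.5297 J.

0.53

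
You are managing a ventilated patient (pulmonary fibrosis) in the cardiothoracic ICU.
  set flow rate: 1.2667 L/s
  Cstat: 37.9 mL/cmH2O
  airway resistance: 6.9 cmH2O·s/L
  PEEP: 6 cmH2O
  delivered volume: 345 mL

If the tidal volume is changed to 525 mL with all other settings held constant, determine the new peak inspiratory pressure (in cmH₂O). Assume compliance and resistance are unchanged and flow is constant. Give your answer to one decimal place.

28.6

PIP = Vt/C + R·V̇ + PEEP (constant-flow equation of motion).
Only the elastic term changes: ΔPIP = ΔVt / C = (525 − 345) / 37.9 = 4.749 cmH2O.
Original PIP = 345/37.9 + 6.9×1.2667 + 6 = 23.843 cmH2O; new PIP = 23.843 + (4.749) = 28.592 cmH2O.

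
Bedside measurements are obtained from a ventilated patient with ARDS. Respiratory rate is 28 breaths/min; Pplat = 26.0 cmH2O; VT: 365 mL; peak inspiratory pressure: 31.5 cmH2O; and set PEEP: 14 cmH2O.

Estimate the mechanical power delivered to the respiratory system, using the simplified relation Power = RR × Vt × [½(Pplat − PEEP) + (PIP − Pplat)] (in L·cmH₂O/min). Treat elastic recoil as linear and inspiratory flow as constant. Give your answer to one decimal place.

117.5

Per-breath work = Vt × [½(Pplat−PEEP) + (PIP−Pplat)] = 0.365 × [0.5×12.0 + 5.5] = 0.365 × 11.5 = 4.198 L·cmH2O.
Power = 28 × 4.198 = 117.54 L·cmH2O/min.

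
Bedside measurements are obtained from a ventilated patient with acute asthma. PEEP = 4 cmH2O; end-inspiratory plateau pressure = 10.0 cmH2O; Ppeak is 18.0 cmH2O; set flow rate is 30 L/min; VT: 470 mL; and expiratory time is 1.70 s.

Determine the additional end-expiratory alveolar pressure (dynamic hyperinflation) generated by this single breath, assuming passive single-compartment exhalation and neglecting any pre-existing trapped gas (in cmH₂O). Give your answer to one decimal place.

Flow: 30 L/min ÷ 60 = 0.5 L/s.
R = (PIP − Pplat)/V̇ = (18.0 − 10.0) / 0.5 = 8.0/0.5 = 16.0 cmH2O·s/L.
C = Vt/(Pplat − PEEP) = 470.0 / (10.0 − 4) = 470.0/6.0 = 78.333 mL/cmH2O.
τ = R × C = 16.0 × 0.07833 L/cmH2O = 1.253 s.
Fraction remaining = e^(−Te/τ) = e^(−1.70/1.253) = 0.2575; trapped volume = 470.0 × 0.2575 = 121.03 mL.
Additional alveolar pressure from trapping ≈ V_trapped / C = 121.03 / 78.333 = 1.545 cmH2O.

1.5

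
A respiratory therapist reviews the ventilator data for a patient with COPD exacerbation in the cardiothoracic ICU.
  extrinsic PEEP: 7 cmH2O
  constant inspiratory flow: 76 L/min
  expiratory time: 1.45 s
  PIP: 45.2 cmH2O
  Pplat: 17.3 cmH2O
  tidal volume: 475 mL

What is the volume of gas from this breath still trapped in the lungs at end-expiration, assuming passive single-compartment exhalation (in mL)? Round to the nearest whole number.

114

Flow: 76 L/min ÷ 60 = 1.2667 L/s.
R = (PIP − Pplat)/V̇ = (45.2 − 17.3) / 1.2667 = 27.9/1.2667 = 22.026 cmH2O·s/L.
C = Vt/(Pplat − PEEP) = 475.0 / (17.3 − 7) = 475.0/10.3 = 46.117 mL/cmH2O.
τ = R × C = 22.026 × 0.04612 L/cmH2O = 1.016 s.
Fraction remaining = e^(−Te/τ) = e^(−1.45/1.016) = 0.24.
Trapped volume = 475.0 × 0.24 = 114.0 mL.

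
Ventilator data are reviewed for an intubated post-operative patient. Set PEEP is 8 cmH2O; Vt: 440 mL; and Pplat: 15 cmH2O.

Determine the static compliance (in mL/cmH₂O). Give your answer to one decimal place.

Cstat = Vt / (Pplat − PEEP) = 440 / (15 − 8) = 440 / 7.0 = 62.857 mL/cmH2O.

62.9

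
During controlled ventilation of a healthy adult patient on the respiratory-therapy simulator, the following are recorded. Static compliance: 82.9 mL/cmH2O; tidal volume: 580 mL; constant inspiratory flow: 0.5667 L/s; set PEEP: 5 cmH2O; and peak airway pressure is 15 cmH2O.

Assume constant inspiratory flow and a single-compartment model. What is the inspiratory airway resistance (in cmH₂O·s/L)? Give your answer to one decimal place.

Equation of motion (constant flow): PIP = Vt/C + R·V̇ + PEEP.
R·V̇ = PIP − Vt/C − PEEP = 15 − 580/82.9 − 5 = 15 − 6.996 − 5 = 3.004 cmH2O.
R = 3.004 / 0.5667 = 5.301 cmH2O·s/L.

5.3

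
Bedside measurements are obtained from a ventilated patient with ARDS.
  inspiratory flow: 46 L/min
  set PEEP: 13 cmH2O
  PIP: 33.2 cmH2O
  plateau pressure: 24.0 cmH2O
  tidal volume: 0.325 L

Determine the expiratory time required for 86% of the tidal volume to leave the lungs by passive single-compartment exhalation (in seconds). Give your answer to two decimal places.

Flow: 46 L/min ÷ 60 = 0.7667 L/s.
R = (PIP − Pplat)/V̇ = (33.2 − 24.0) / 0.7667 = 9.2/0.7667 = 11.999 cmH2O·s/L.
C = Vt/(Pplat − PEEP) = 325.0 / (24.0 − 13) = 325.0/11.0 = 29.545 mL/cmH2O.
τ = R × C = 11.999 × 0.02955 L/cmH2O = 0.3546 s.
t = −τ·ln(1 − 0.86) = −0.3546·ln(0.14) = 0.6972 s.

0.70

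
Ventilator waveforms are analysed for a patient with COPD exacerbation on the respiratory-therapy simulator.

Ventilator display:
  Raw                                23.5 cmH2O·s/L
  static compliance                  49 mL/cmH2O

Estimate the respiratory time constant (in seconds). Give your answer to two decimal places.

1.15

τ = R × C = 23.5 × 49 mL/cmH2O = 23.5 × 0.049 L/cmH2O = 1.152 s.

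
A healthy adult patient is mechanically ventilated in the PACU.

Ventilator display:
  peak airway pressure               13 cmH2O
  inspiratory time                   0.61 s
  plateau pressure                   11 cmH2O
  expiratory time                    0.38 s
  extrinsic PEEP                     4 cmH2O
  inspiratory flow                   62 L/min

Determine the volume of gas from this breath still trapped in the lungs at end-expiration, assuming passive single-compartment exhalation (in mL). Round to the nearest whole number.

Flow: 62 L/min ÷ 60 = 1.0333 L/s.
Vt = flow × Ti = 1.0333 L/s × 0.61 s × 1000 mL/L = 630.31 mL.
R = (PIP − Pplat)/V̇ = (13 − 11) / 1.0333 = 2.0/1.0333 = 1.936 cmH2O·s/L.
C = Vt/(Pplat − PEEP) = 630.31 / (11 − 4) = 630.31/7.0 = 90.044 mL/cmH2O.
τ = R × C = 1.936 × 0.09004 L/cmH2O = 0.1743 s.
Fraction remaining = e^(−Te/τ) = e^(−0.38/0.1743) = 0.113.
Trapped volume = 630.31 × 0.113 = 71.225 mL.

71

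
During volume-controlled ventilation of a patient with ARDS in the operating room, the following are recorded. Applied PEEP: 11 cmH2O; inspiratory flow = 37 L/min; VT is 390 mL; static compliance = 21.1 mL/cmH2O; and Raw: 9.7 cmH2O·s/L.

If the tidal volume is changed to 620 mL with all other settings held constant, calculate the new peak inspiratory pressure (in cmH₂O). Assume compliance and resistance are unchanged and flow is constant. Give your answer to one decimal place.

46.4

Flow: 37 L/min ÷ 60 = 0.6167 L/s.
PIP = Vt/C + R·V̇ + PEEP (constant-flow equation of motion).
Only the elastic term changes: ΔPIP = ΔVt / C = (620 − 390) / 21.1 = 10.9 cmH2O.
Original PIP = 390/21.1 + 9.7×0.6167 + 11 = 35.465 cmH2O; new PIP = 35.465 + (10.9) = 46.365 cmH2O.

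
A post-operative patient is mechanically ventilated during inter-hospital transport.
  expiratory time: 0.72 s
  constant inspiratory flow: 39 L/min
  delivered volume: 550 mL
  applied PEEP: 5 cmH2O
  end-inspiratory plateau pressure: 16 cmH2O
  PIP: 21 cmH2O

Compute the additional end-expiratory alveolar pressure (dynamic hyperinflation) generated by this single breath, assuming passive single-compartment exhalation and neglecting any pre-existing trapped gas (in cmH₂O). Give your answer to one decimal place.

1.7

Flow: 39 L/min ÷ 60 = 0.65 L/s.
R = (PIP − Pplat)/V̇ = (21 − 16) / 0.65 = 5.0/0.65 = 7.692 cmH2O·s/L.
C = Vt/(Pplat − PEEP) = 550.0 / (16 − 5) = 550.0/11.0 = 50.0 mL/cmH2O.
τ = R × C = 7.692 × 0.05 L/cmH2O = 0.3846 s.
Fraction remaining = e^(−Te/τ) = e^(−0.72/0.3846) = 0.1538; trapped volume = 550.0 × 0.1538 = 84.59 mL.
Additional alveolar pressure from trapping ≈ V_trapped / C = 84.59 / 50.0 = 1.692 cmH2O.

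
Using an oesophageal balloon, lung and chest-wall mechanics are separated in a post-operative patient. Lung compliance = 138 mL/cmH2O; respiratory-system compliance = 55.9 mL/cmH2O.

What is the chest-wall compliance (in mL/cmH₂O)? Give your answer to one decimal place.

94.0

1/Ccw = 1/Crs − 1/CL.
1/Ccw = 1/55.9 − 1/138 = 0.01064.
Ccw = 93.985 mL/cmH2O.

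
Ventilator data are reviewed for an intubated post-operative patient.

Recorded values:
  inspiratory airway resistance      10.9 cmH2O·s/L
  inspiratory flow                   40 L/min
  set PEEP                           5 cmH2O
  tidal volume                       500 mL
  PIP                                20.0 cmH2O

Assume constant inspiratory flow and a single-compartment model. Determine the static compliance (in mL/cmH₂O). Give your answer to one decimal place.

64.7

Flow: 40 L/min ÷ 60 = 0.6667 L/s.
Equation of motion (constant flow): PIP = Vt/C + R·V̇ + PEEP.
Vt/C = PIP − R·V̇ − PEEP = 20.0 − 10.9×0.6667 − 5 = 20.0 − 7.267 − 5 = 7.733 cmH2O.
C = Vt / 7.733 = 500 / 7.733 = 64.658 mL/cmH2O.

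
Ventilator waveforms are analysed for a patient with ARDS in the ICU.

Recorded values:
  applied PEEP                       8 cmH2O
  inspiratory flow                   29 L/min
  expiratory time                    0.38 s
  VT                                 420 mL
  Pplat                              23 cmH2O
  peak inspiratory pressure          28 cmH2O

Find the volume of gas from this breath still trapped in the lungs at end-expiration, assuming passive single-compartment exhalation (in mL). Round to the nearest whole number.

Flow: 29 L/min ÷ 60 = 0.4833 L/s.
R = (PIP − Pplat)/V̇ = (28 − 23) / 0.4833 = 5.0/0.4833 = 10.346 cmH2O·s/L.
C = Vt/(Pplat − PEEP) = 420.0 / (23 − 8) = 420.0/15.0 = 28.0 mL/cmH2O.
τ = R × C = 10.346 × 0.028 L/cmH2O = 0.2897 s.
Fraction remaining = e^(−Te/τ) = e^(−0.38/0.2897) = 0.2694.
Trapped volume = 420.0 × 0.2694 = 113.15 mL.

113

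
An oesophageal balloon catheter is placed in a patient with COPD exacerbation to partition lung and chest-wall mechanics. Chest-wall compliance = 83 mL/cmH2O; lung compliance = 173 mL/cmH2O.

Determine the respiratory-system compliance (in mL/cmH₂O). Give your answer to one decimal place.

56.1

Lung and chest wall are elastances in series: 1/Crs = 1/CL + 1/Ccw.
1/Crs = 1/173 + 1/83 = 0.01783.
Crs = 56.085 mL/cmH2O.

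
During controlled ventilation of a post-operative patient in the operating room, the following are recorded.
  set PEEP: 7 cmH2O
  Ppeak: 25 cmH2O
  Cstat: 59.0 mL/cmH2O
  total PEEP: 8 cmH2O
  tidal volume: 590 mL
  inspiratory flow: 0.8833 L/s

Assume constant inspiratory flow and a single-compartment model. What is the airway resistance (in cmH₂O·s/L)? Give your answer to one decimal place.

7.9

Total PEEP = 8 cmH2O (set 7 + intrinsic 1); this is the baseline alveolar pressure.
Equation of motion (constant flow): PIP = Vt/C + R·V̇ + PEEP.
R·V̇ = PIP − Vt/C − PEEP = 25 − 590/59.0 − 8 = 25 − 10.0 − 8 = 7.0 cmH2O.
R = 7.0 / 0.8833 = 7.925 cmH2O·s/L.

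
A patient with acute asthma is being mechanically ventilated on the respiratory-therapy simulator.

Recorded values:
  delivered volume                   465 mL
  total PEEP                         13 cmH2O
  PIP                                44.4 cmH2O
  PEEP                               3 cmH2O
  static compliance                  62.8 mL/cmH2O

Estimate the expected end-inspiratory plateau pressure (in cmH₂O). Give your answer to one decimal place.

20.4

End-expiratory occlusion gives total PEEP = 13 cmH2O (intrinsic PEEP = 13 − 3 = 10). Use total PEEP for the elastic gradient.
Pplat = PEEPtotal + Vt / Cstat = 13 + 465 / 62.8 = 13 + 7.404 = 20.404 cmH2O.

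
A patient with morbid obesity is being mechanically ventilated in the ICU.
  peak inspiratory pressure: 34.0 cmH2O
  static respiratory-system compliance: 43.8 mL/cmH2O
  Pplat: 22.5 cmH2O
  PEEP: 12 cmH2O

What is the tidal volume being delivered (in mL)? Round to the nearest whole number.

Vt = Cstat × (Pplat − PEEP) = 43.8 × (22.5 − 12) = 43.8 × 10.5 = 459.9 mL.

460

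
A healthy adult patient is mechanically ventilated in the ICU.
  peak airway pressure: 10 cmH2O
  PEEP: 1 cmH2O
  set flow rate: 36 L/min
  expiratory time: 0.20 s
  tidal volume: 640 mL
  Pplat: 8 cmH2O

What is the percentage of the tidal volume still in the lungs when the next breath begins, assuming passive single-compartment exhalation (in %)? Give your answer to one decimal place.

Flow: 36 L/min ÷ 60 = 0.6 L/s.
R = (PIP − Pplat)/V̇ = (10 − 8) / 0.6 = 2.0/0.6 = 3.333 cmH2O·s/L.
C = Vt/(Pplat − PEEP) = 640.0 / (8 − 1) = 640.0/7.0 = 91.429 mL/cmH2O.
τ = R × C = 3.333 × 0.09143 L/cmH2O = 0.3047 s.
Fraction remaining at end-expiration = e^(−Te/τ) = e^(−0.20/0.3047) = 0.5187 → 51.87%.

51.9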